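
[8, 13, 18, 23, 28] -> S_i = 8 + 5*i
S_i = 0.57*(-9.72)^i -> [0.57, -5.54, 53.85, -523.45, 5087.92]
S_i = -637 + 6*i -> [-637, -631, -625, -619, -613]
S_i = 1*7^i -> [1, 7, 49, 343, 2401]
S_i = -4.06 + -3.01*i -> [-4.06, -7.07, -10.08, -13.09, -16.1]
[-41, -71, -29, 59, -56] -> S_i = Random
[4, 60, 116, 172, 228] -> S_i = 4 + 56*i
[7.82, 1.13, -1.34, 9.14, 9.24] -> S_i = Random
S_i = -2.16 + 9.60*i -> [-2.16, 7.44, 17.04, 26.64, 36.24]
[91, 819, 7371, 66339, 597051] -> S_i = 91*9^i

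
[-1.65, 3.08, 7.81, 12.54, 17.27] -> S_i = -1.65 + 4.73*i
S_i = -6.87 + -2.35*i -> [-6.87, -9.22, -11.57, -13.92, -16.27]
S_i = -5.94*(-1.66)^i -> [-5.94, 9.86, -16.37, 27.17, -45.1]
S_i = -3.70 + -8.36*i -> [-3.7, -12.06, -20.42, -28.78, -37.14]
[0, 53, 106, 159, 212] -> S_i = 0 + 53*i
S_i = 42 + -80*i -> [42, -38, -118, -198, -278]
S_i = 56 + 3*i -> [56, 59, 62, 65, 68]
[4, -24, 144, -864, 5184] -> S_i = 4*-6^i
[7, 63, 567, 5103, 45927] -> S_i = 7*9^i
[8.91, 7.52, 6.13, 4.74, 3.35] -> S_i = 8.91 + -1.39*i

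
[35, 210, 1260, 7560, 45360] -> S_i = 35*6^i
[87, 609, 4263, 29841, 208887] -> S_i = 87*7^i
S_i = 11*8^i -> [11, 88, 704, 5632, 45056]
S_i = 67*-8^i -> [67, -536, 4288, -34304, 274432]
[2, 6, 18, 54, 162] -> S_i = 2*3^i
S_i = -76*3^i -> [-76, -228, -684, -2052, -6156]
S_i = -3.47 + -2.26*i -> [-3.47, -5.73, -7.99, -10.25, -12.51]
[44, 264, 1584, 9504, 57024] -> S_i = 44*6^i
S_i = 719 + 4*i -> [719, 723, 727, 731, 735]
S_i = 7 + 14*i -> [7, 21, 35, 49, 63]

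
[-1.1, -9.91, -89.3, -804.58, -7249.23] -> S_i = -1.10*9.01^i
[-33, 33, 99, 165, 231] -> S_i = -33 + 66*i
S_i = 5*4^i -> [5, 20, 80, 320, 1280]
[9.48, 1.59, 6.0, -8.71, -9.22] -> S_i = Random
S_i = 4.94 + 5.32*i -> [4.94, 10.26, 15.58, 20.9, 26.22]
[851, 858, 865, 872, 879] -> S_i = 851 + 7*i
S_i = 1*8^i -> [1, 8, 64, 512, 4096]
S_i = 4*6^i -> [4, 24, 144, 864, 5184]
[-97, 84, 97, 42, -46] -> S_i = Random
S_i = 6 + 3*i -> [6, 9, 12, 15, 18]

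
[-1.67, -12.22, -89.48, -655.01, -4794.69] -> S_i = -1.67*7.32^i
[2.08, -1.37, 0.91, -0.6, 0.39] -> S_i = 2.08*(-0.66)^i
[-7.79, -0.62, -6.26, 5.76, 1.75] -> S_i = Random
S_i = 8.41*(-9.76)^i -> [8.41, -82.08, 801.12, -7818.9, 76312.43]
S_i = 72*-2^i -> [72, -144, 288, -576, 1152]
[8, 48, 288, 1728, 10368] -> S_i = 8*6^i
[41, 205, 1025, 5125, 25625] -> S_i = 41*5^i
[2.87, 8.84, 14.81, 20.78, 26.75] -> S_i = 2.87 + 5.97*i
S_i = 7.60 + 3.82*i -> [7.6, 11.42, 15.24, 19.06, 22.88]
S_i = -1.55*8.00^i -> [-1.55, -12.4, -99.2, -793.6, -6348.8]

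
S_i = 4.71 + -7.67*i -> [4.71, -2.96, -10.63, -18.3, -25.97]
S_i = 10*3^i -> [10, 30, 90, 270, 810]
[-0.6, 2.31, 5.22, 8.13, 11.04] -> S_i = -0.60 + 2.91*i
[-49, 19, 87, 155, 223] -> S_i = -49 + 68*i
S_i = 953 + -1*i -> [953, 952, 951, 950, 949]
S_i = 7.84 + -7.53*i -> [7.84, 0.31, -7.22, -14.75, -22.28]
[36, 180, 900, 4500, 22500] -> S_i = 36*5^i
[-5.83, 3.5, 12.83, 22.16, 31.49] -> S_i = -5.83 + 9.33*i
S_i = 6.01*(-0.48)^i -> [6.01, -2.88, 1.38, -0.66, 0.32]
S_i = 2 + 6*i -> [2, 8, 14, 20, 26]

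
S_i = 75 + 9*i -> [75, 84, 93, 102, 111]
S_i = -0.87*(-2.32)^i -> [-0.87, 2.02, -4.68, 10.86, -25.2]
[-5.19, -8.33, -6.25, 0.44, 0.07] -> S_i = Random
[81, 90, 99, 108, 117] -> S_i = 81 + 9*i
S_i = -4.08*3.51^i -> [-4.08, -14.32, -50.27, -176.43, -619.28]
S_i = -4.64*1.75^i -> [-4.64, -8.12, -14.21, -24.87, -43.52]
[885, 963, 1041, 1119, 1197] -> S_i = 885 + 78*i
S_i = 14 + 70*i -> [14, 84, 154, 224, 294]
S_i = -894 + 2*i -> [-894, -892, -890, -888, -886]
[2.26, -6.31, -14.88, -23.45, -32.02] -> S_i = 2.26 + -8.57*i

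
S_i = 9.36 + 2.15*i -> [9.36, 11.51, 13.66, 15.81, 17.96]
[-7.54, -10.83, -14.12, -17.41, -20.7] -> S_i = -7.54 + -3.29*i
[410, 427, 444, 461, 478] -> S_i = 410 + 17*i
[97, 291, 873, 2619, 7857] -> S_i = 97*3^i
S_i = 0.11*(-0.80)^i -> [0.11, -0.09, 0.07, -0.06, 0.05]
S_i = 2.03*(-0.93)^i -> [2.03, -1.89, 1.76, -1.63, 1.52]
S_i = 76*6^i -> [76, 456, 2736, 16416, 98496]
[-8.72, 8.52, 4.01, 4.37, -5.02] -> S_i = Random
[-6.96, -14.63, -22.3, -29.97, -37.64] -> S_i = -6.96 + -7.67*i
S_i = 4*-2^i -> [4, -8, 16, -32, 64]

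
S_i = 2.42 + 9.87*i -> [2.42, 12.29, 22.16, 32.03, 41.9]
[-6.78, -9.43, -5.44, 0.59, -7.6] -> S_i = Random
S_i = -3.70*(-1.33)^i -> [-3.7, 4.92, -6.54, 8.7, -11.58]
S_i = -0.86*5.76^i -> [-0.86, -4.95, -28.53, -164.35, -946.65]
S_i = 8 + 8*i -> [8, 16, 24, 32, 40]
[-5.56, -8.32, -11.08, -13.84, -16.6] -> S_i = -5.56 + -2.76*i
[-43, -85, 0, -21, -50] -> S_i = Random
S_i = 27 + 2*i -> [27, 29, 31, 33, 35]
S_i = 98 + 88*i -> [98, 186, 274, 362, 450]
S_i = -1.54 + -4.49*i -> [-1.54, -6.03, -10.52, -15.01, -19.5]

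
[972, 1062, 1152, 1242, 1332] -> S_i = 972 + 90*i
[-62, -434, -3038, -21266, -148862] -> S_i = -62*7^i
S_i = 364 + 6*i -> [364, 370, 376, 382, 388]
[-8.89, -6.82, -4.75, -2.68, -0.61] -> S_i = -8.89 + 2.07*i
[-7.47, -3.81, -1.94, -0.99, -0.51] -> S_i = -7.47*0.51^i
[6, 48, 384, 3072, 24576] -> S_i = 6*8^i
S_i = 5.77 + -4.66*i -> [5.77, 1.11, -3.55, -8.21, -12.87]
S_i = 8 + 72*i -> [8, 80, 152, 224, 296]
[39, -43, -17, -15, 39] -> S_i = Random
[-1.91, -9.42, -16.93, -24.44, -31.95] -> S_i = -1.91 + -7.51*i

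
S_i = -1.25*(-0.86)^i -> [-1.25, 1.08, -0.92, 0.8, -0.68]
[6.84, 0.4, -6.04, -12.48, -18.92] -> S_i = 6.84 + -6.44*i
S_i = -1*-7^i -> [-1, 7, -49, 343, -2401]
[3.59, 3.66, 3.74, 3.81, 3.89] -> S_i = 3.59*1.02^i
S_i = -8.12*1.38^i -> [-8.12, -11.21, -15.46, -21.34, -29.45]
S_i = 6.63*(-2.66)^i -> [6.63, -17.64, 46.91, -124.78, 331.93]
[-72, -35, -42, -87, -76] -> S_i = Random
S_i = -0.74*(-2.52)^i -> [-0.74, 1.86, -4.7, 11.84, -29.84]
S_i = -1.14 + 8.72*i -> [-1.14, 7.58, 16.3, 25.02, 33.74]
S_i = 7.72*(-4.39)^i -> [7.72, -33.89, 148.78, -653.15, 2867.31]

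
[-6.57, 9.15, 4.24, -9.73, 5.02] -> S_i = Random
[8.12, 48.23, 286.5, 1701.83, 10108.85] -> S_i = 8.12*5.94^i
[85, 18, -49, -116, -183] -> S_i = 85 + -67*i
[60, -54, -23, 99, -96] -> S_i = Random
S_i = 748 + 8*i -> [748, 756, 764, 772, 780]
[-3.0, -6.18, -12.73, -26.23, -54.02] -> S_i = -3.00*2.06^i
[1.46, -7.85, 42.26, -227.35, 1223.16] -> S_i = 1.46*(-5.38)^i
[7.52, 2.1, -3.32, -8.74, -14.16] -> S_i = 7.52 + -5.42*i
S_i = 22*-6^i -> [22, -132, 792, -4752, 28512]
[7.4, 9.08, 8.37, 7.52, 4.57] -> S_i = Random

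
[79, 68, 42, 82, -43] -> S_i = Random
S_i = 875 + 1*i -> [875, 876, 877, 878, 879]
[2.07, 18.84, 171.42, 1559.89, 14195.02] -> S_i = 2.07*9.10^i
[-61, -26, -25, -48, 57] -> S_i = Random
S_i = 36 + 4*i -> [36, 40, 44, 48, 52]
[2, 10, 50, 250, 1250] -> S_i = 2*5^i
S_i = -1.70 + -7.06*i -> [-1.7, -8.76, -15.82, -22.88, -29.94]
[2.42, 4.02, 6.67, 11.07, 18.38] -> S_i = 2.42*1.66^i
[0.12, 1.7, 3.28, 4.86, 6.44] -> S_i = 0.12 + 1.58*i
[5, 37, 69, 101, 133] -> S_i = 5 + 32*i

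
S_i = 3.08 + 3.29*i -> [3.08, 6.37, 9.66, 12.95, 16.24]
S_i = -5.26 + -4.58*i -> [-5.26, -9.84, -14.42, -19.0, -23.58]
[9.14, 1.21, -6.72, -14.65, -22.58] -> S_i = 9.14 + -7.93*i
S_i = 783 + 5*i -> [783, 788, 793, 798, 803]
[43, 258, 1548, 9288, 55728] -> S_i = 43*6^i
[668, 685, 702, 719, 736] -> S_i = 668 + 17*i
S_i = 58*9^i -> [58, 522, 4698, 42282, 380538]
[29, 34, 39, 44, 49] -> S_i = 29 + 5*i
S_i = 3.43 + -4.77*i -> [3.43, -1.34, -6.11, -10.88, -15.65]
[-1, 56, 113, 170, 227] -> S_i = -1 + 57*i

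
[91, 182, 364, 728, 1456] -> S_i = 91*2^i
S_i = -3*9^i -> [-3, -27, -243, -2187, -19683]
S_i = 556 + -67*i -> [556, 489, 422, 355, 288]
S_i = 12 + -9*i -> [12, 3, -6, -15, -24]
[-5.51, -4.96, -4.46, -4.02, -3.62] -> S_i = -5.51*0.90^i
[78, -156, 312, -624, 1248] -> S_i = 78*-2^i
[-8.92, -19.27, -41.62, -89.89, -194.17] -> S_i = -8.92*2.16^i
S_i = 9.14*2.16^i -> [9.14, 19.74, 42.64, 92.11, 198.96]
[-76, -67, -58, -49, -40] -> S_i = -76 + 9*i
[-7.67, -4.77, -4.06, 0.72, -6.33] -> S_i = Random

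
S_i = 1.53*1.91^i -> [1.53, 2.92, 5.58, 10.66, 20.36]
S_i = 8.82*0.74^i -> [8.82, 6.53, 4.83, 3.57, 2.64]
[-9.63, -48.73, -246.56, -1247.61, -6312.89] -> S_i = -9.63*5.06^i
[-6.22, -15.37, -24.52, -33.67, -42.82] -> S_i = -6.22 + -9.15*i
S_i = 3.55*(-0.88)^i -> [3.55, -3.12, 2.75, -2.42, 2.13]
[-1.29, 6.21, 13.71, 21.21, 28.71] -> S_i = -1.29 + 7.50*i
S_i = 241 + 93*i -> [241, 334, 427, 520, 613]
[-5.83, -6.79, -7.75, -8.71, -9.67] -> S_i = -5.83 + -0.96*i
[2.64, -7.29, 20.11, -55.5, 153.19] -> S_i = 2.64*(-2.76)^i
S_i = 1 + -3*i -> [1, -2, -5, -8, -11]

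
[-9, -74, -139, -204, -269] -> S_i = -9 + -65*i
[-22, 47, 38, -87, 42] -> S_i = Random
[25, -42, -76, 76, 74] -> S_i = Random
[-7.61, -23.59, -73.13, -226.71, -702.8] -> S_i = -7.61*3.10^i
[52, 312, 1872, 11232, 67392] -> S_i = 52*6^i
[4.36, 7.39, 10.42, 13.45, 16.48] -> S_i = 4.36 + 3.03*i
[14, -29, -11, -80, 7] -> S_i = Random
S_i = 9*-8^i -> [9, -72, 576, -4608, 36864]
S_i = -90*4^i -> [-90, -360, -1440, -5760, -23040]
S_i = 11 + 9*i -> [11, 20, 29, 38, 47]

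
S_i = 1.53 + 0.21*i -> [1.53, 1.74, 1.95, 2.16, 2.37]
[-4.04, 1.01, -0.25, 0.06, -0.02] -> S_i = -4.04*(-0.25)^i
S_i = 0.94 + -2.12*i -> [0.94, -1.18, -3.3, -5.42, -7.54]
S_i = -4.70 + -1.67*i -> [-4.7, -6.37, -8.04, -9.71, -11.38]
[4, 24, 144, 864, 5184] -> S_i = 4*6^i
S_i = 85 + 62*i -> [85, 147, 209, 271, 333]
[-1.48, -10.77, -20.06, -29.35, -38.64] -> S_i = -1.48 + -9.29*i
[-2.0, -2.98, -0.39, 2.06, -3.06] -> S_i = Random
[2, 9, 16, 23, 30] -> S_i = 2 + 7*i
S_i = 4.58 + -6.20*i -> [4.58, -1.62, -7.82, -14.02, -20.22]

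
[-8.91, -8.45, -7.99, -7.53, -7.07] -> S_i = -8.91 + 0.46*i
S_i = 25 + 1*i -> [25, 26, 27, 28, 29]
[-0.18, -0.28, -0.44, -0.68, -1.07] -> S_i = -0.18*1.56^i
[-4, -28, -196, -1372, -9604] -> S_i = -4*7^i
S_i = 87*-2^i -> [87, -174, 348, -696, 1392]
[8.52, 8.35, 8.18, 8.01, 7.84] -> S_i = 8.52 + -0.17*i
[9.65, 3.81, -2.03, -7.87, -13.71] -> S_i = 9.65 + -5.84*i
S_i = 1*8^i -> [1, 8, 64, 512, 4096]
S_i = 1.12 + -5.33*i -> [1.12, -4.21, -9.54, -14.87, -20.2]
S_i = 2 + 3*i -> [2, 5, 8, 11, 14]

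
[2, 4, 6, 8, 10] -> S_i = 2 + 2*i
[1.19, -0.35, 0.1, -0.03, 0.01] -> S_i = 1.19*(-0.29)^i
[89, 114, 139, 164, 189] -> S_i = 89 + 25*i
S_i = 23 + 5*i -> [23, 28, 33, 38, 43]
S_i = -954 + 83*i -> [-954, -871, -788, -705, -622]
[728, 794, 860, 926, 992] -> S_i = 728 + 66*i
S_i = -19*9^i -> [-19, -171, -1539, -13851, -124659]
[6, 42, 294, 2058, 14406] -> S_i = 6*7^i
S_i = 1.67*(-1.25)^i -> [1.67, -2.09, 2.61, -3.26, 4.08]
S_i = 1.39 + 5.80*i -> [1.39, 7.19, 12.99, 18.79, 24.59]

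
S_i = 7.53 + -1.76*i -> [7.53, 5.77, 4.01, 2.25, 0.49]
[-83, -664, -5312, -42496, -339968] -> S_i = -83*8^i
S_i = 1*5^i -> [1, 5, 25, 125, 625]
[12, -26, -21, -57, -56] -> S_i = Random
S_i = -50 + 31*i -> [-50, -19, 12, 43, 74]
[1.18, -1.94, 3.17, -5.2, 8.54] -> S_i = 1.18*(-1.64)^i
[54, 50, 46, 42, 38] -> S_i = 54 + -4*i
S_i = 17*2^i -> [17, 34, 68, 136, 272]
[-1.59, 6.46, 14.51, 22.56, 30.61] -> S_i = -1.59 + 8.05*i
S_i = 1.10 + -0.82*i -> [1.1, 0.28, -0.54, -1.36, -2.18]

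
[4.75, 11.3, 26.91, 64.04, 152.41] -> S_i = 4.75*2.38^i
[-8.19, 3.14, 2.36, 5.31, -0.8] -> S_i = Random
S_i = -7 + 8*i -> [-7, 1, 9, 17, 25]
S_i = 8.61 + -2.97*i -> [8.61, 5.64, 2.67, -0.3, -3.27]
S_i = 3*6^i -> [3, 18, 108, 648, 3888]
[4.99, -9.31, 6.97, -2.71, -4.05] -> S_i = Random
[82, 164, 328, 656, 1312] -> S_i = 82*2^i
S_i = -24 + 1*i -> [-24, -23, -22, -21, -20]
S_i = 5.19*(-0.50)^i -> [5.19, -2.6, 1.3, -0.65, 0.32]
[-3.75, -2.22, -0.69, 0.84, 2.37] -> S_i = -3.75 + 1.53*i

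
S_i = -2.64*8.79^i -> [-2.64, -23.21, -203.98, -1792.96, -15760.12]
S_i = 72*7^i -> [72, 504, 3528, 24696, 172872]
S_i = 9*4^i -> [9, 36, 144, 576, 2304]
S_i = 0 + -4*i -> [0, -4, -8, -12, -16]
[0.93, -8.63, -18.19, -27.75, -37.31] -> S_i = 0.93 + -9.56*i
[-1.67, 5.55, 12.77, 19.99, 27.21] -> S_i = -1.67 + 7.22*i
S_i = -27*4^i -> [-27, -108, -432, -1728, -6912]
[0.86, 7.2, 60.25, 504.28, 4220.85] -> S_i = 0.86*8.37^i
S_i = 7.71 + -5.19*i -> [7.71, 2.52, -2.67, -7.86, -13.05]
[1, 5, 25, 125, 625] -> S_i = 1*5^i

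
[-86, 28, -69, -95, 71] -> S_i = Random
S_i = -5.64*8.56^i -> [-5.64, -48.28, -413.26, -3537.53, -30281.28]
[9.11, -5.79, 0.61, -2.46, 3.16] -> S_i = Random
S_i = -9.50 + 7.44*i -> [-9.5, -2.06, 5.38, 12.82, 20.26]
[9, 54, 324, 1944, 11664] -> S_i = 9*6^i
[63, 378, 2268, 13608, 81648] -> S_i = 63*6^i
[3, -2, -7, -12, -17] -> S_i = 3 + -5*i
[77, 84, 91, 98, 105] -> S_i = 77 + 7*i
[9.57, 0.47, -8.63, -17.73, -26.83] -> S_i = 9.57 + -9.10*i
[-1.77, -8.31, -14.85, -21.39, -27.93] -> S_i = -1.77 + -6.54*i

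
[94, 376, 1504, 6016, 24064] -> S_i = 94*4^i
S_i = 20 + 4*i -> [20, 24, 28, 32, 36]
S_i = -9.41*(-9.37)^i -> [-9.41, 88.17, -826.17, 7741.2, -72535.06]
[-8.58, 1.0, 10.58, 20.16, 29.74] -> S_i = -8.58 + 9.58*i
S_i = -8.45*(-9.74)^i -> [-8.45, 82.3, -801.63, 7807.89, -76048.83]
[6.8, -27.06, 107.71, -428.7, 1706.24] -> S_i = 6.80*(-3.98)^i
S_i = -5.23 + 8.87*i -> [-5.23, 3.64, 12.51, 21.38, 30.25]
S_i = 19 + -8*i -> [19, 11, 3, -5, -13]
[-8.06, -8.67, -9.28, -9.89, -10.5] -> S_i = -8.06 + -0.61*i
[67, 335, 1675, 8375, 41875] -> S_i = 67*5^i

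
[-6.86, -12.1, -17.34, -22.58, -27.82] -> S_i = -6.86 + -5.24*i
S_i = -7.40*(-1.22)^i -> [-7.4, 9.03, -11.01, 13.44, -16.39]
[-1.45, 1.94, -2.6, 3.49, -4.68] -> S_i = -1.45*(-1.34)^i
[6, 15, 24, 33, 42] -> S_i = 6 + 9*i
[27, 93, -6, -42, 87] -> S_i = Random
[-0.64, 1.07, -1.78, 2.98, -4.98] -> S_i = -0.64*(-1.67)^i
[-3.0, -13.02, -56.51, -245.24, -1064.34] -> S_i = -3.00*4.34^i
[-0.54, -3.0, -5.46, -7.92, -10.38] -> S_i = -0.54 + -2.46*i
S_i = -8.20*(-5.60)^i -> [-8.2, 45.92, -257.15, 1440.05, -8064.29]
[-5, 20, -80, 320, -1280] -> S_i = -5*-4^i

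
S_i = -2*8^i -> [-2, -16, -128, -1024, -8192]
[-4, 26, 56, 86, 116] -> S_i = -4 + 30*i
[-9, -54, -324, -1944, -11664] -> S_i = -9*6^i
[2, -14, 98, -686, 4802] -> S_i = 2*-7^i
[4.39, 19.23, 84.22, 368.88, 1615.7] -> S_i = 4.39*4.38^i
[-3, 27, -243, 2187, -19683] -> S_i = -3*-9^i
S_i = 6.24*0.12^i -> [6.24, 0.75, 0.09, 0.01, 0.0]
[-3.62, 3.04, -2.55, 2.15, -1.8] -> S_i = -3.62*(-0.84)^i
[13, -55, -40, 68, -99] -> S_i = Random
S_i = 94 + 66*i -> [94, 160, 226, 292, 358]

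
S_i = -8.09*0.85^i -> [-8.09, -6.88, -5.85, -4.97, -4.22]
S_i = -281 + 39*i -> [-281, -242, -203, -164, -125]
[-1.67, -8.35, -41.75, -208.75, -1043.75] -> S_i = -1.67*5.00^i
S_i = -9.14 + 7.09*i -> [-9.14, -2.05, 5.04, 12.13, 19.22]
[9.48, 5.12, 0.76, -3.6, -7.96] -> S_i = 9.48 + -4.36*i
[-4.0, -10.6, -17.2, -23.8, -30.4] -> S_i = -4.00 + -6.60*i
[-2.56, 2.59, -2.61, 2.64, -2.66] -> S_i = -2.56*(-1.01)^i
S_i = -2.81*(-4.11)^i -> [-2.81, 11.55, -47.47, 195.09, -801.81]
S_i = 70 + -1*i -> [70, 69, 68, 67, 66]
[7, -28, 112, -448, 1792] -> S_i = 7*-4^i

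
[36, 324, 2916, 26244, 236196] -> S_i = 36*9^i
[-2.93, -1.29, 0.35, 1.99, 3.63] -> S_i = -2.93 + 1.64*i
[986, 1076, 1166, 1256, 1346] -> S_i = 986 + 90*i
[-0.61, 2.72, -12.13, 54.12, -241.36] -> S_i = -0.61*(-4.46)^i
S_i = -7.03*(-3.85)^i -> [-7.03, 27.07, -104.2, 401.18, -1544.54]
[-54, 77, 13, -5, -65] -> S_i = Random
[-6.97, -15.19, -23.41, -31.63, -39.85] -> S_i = -6.97 + -8.22*i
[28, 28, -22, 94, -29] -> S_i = Random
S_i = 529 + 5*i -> [529, 534, 539, 544, 549]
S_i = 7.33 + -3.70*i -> [7.33, 3.63, -0.07, -3.77, -7.47]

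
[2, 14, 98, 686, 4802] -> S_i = 2*7^i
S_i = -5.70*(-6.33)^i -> [-5.7, 36.08, -228.39, 1445.73, -9151.45]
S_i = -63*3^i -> [-63, -189, -567, -1701, -5103]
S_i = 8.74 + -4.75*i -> [8.74, 3.99, -0.76, -5.51, -10.26]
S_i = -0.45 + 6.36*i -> [-0.45, 5.91, 12.27, 18.63, 24.99]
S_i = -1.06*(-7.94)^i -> [-1.06, 8.42, -66.83, 530.6, -4212.97]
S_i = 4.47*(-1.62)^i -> [4.47, -7.24, 11.73, -19.0, 30.79]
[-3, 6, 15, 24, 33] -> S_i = -3 + 9*i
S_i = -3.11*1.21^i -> [-3.11, -3.76, -4.55, -5.51, -6.67]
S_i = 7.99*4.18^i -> [7.99, 33.4, 139.6, 583.55, 2439.23]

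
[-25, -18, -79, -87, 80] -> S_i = Random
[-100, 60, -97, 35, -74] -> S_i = Random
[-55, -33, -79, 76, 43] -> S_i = Random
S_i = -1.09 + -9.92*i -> [-1.09, -11.01, -20.93, -30.85, -40.77]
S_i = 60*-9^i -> [60, -540, 4860, -43740, 393660]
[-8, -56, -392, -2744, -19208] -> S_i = -8*7^i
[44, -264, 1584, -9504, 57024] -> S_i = 44*-6^i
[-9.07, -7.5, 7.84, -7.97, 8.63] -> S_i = Random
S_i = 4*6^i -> [4, 24, 144, 864, 5184]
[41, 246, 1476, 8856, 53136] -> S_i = 41*6^i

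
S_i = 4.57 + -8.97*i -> [4.57, -4.4, -13.37, -22.34, -31.31]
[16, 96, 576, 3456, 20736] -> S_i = 16*6^i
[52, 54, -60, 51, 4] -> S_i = Random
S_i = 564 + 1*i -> [564, 565, 566, 567, 568]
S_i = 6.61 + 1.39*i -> [6.61, 8.0, 9.39, 10.78, 12.17]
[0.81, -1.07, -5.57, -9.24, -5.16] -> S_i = Random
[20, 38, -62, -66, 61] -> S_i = Random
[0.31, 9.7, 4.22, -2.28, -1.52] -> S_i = Random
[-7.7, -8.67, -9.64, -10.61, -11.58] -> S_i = -7.70 + -0.97*i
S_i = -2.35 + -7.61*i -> [-2.35, -9.96, -17.57, -25.18, -32.79]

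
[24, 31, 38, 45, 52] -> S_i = 24 + 7*i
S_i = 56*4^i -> [56, 224, 896, 3584, 14336]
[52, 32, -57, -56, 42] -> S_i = Random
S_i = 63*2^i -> [63, 126, 252, 504, 1008]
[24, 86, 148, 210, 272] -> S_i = 24 + 62*i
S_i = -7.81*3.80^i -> [-7.81, -29.68, -112.78, -428.55, -1628.49]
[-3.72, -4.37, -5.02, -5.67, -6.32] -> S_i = -3.72 + -0.65*i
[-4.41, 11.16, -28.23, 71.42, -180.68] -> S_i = -4.41*(-2.53)^i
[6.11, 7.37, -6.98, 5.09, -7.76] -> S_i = Random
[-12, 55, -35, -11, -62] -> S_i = Random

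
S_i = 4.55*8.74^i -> [4.55, 39.77, 347.56, 3037.71, 26549.55]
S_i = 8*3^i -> [8, 24, 72, 216, 648]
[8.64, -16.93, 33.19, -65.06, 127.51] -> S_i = 8.64*(-1.96)^i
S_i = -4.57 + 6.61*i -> [-4.57, 2.04, 8.65, 15.26, 21.87]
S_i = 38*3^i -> [38, 114, 342, 1026, 3078]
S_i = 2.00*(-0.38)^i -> [2.0, -0.76, 0.29, -0.11, 0.04]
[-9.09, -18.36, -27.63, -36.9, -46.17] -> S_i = -9.09 + -9.27*i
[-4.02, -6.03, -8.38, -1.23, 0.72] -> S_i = Random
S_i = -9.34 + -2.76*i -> [-9.34, -12.1, -14.86, -17.62, -20.38]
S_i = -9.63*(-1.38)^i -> [-9.63, 13.29, -18.34, 25.31, -34.93]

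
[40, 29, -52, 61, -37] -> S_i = Random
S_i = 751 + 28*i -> [751, 779, 807, 835, 863]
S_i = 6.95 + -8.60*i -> [6.95, -1.65, -10.25, -18.85, -27.45]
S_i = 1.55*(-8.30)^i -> [1.55, -12.87, 106.78, -886.27, 7356.04]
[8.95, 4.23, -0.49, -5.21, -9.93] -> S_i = 8.95 + -4.72*i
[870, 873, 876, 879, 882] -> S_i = 870 + 3*i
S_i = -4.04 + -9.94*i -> [-4.04, -13.98, -23.92, -33.86, -43.8]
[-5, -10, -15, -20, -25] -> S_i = -5 + -5*i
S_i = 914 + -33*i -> [914, 881, 848, 815, 782]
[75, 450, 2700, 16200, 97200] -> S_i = 75*6^i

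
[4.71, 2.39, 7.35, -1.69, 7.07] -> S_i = Random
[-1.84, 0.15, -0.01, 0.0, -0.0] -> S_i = -1.84*(-0.08)^i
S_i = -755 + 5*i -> [-755, -750, -745, -740, -735]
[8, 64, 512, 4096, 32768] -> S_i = 8*8^i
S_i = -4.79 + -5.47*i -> [-4.79, -10.26, -15.73, -21.2, -26.67]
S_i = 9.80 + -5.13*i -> [9.8, 4.67, -0.46, -5.59, -10.72]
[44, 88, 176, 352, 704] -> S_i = 44*2^i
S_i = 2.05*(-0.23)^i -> [2.05, -0.47, 0.11, -0.02, 0.01]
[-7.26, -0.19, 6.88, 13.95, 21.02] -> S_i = -7.26 + 7.07*i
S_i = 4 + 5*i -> [4, 9, 14, 19, 24]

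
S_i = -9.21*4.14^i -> [-9.21, -38.13, -157.86, -653.52, -2705.58]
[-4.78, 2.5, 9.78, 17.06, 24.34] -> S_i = -4.78 + 7.28*i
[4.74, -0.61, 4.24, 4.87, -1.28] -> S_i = Random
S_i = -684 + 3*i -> [-684, -681, -678, -675, -672]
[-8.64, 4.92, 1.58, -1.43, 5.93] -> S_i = Random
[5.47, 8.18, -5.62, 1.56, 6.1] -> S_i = Random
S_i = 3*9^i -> [3, 27, 243, 2187, 19683]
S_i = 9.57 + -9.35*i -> [9.57, 0.22, -9.13, -18.48, -27.83]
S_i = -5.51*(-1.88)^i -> [-5.51, 10.36, -19.47, 36.61, -68.83]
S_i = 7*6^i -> [7, 42, 252, 1512, 9072]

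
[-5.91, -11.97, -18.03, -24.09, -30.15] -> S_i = -5.91 + -6.06*i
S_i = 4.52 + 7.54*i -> [4.52, 12.06, 19.6, 27.14, 34.68]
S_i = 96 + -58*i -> [96, 38, -20, -78, -136]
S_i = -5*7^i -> [-5, -35, -245, -1715, -12005]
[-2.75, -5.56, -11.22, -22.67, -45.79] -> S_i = -2.75*2.02^i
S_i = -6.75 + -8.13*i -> [-6.75, -14.88, -23.01, -31.14, -39.27]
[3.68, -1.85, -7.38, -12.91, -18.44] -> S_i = 3.68 + -5.53*i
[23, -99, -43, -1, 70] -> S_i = Random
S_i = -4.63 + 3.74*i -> [-4.63, -0.89, 2.85, 6.59, 10.33]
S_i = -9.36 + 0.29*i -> [-9.36, -9.07, -8.78, -8.49, -8.2]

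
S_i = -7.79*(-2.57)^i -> [-7.79, 20.02, -51.45, 132.23, -339.84]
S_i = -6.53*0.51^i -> [-6.53, -3.33, -1.7, -0.87, -0.44]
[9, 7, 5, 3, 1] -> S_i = 9 + -2*i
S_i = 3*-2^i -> [3, -6, 12, -24, 48]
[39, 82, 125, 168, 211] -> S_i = 39 + 43*i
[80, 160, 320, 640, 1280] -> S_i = 80*2^i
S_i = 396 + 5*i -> [396, 401, 406, 411, 416]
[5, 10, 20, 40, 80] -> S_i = 5*2^i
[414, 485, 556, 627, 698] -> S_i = 414 + 71*i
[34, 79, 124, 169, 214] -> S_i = 34 + 45*i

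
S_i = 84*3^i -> [84, 252, 756, 2268, 6804]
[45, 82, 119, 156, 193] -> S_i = 45 + 37*i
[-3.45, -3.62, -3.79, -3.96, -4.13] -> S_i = -3.45 + -0.17*i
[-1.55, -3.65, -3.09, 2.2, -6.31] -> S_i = Random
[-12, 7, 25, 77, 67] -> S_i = Random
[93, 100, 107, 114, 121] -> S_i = 93 + 7*i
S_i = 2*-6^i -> [2, -12, 72, -432, 2592]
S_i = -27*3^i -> [-27, -81, -243, -729, -2187]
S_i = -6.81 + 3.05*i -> [-6.81, -3.76, -0.71, 2.34, 5.39]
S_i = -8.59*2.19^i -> [-8.59, -18.81, -41.2, -90.22, -197.59]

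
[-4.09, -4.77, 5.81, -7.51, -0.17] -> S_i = Random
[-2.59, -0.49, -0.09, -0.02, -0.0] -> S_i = -2.59*0.19^i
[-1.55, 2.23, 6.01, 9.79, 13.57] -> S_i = -1.55 + 3.78*i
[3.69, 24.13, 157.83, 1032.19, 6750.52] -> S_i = 3.69*6.54^i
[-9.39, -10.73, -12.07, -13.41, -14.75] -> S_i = -9.39 + -1.34*i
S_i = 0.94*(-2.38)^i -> [0.94, -2.24, 5.32, -12.67, 30.16]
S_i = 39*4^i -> [39, 156, 624, 2496, 9984]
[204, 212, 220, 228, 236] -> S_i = 204 + 8*i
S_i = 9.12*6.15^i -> [9.12, 56.09, 344.94, 2121.39, 13046.54]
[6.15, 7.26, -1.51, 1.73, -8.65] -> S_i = Random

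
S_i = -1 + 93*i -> [-1, 92, 185, 278, 371]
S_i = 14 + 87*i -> [14, 101, 188, 275, 362]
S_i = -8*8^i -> [-8, -64, -512, -4096, -32768]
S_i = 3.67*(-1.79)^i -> [3.67, -6.57, 11.76, -21.05, 37.68]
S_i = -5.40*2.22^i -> [-5.4, -11.99, -26.61, -59.08, -131.16]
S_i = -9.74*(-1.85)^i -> [-9.74, 18.02, -33.34, 61.67, -114.09]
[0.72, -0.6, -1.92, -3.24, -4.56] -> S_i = 0.72 + -1.32*i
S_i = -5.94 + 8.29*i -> [-5.94, 2.35, 10.64, 18.93, 27.22]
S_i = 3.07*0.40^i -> [3.07, 1.23, 0.49, 0.2, 0.08]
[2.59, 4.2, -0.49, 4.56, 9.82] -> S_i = Random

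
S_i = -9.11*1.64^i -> [-9.11, -14.94, -24.5, -40.18, -65.9]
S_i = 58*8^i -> [58, 464, 3712, 29696, 237568]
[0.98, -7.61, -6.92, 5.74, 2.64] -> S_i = Random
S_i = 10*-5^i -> [10, -50, 250, -1250, 6250]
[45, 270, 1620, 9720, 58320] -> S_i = 45*6^i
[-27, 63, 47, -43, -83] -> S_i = Random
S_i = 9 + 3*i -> [9, 12, 15, 18, 21]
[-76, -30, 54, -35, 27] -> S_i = Random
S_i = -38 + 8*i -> [-38, -30, -22, -14, -6]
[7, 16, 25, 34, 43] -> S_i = 7 + 9*i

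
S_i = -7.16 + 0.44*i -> [-7.16, -6.72, -6.28, -5.84, -5.4]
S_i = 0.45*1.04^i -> [0.45, 0.47, 0.49, 0.51, 0.53]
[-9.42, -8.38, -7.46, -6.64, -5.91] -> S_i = -9.42*0.89^i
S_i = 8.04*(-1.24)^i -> [8.04, -9.97, 12.36, -15.33, 19.01]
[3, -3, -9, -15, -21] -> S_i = 3 + -6*i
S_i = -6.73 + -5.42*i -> [-6.73, -12.15, -17.57, -22.99, -28.41]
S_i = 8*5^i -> [8, 40, 200, 1000, 5000]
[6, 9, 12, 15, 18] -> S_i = 6 + 3*i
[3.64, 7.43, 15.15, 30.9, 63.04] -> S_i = 3.64*2.04^i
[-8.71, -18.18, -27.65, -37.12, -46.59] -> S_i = -8.71 + -9.47*i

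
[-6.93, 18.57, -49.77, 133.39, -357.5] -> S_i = -6.93*(-2.68)^i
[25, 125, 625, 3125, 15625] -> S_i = 25*5^i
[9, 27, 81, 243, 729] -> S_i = 9*3^i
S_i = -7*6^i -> [-7, -42, -252, -1512, -9072]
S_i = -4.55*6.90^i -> [-4.55, -31.4, -216.63, -1494.72, -10313.54]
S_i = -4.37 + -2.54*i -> [-4.37, -6.91, -9.45, -11.99, -14.53]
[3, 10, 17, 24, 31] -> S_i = 3 + 7*i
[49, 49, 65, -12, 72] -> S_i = Random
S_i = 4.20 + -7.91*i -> [4.2, -3.71, -11.62, -19.53, -27.44]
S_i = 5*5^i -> [5, 25, 125, 625, 3125]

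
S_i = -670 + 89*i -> [-670, -581, -492, -403, -314]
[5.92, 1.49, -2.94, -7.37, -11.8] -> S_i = 5.92 + -4.43*i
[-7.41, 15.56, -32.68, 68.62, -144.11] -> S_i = -7.41*(-2.10)^i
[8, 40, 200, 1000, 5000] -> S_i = 8*5^i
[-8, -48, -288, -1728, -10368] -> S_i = -8*6^i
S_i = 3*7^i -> [3, 21, 147, 1029, 7203]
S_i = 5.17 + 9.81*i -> [5.17, 14.98, 24.79, 34.6, 44.41]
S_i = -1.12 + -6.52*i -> [-1.12, -7.64, -14.16, -20.68, -27.2]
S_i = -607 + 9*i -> [-607, -598, -589, -580, -571]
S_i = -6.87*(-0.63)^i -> [-6.87, 4.33, -2.73, 1.72, -1.08]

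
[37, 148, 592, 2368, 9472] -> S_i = 37*4^i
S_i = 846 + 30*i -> [846, 876, 906, 936, 966]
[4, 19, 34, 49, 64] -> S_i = 4 + 15*i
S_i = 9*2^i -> [9, 18, 36, 72, 144]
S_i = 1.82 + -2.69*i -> [1.82, -0.87, -3.56, -6.25, -8.94]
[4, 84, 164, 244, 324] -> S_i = 4 + 80*i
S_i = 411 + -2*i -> [411, 409, 407, 405, 403]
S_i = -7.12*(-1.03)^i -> [-7.12, 7.33, -7.55, 7.78, -8.01]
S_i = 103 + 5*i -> [103, 108, 113, 118, 123]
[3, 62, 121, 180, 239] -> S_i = 3 + 59*i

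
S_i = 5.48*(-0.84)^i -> [5.48, -4.6, 3.87, -3.25, 2.73]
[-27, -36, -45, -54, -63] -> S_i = -27 + -9*i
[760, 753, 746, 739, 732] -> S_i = 760 + -7*i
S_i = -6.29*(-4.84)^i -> [-6.29, 30.44, -147.35, 713.16, -3451.69]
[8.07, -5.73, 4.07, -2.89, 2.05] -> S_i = 8.07*(-0.71)^i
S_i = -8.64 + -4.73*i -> [-8.64, -13.37, -18.1, -22.83, -27.56]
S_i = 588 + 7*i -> [588, 595, 602, 609, 616]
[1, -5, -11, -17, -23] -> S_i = 1 + -6*i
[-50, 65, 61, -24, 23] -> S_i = Random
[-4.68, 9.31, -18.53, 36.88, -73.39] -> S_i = -4.68*(-1.99)^i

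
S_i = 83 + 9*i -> [83, 92, 101, 110, 119]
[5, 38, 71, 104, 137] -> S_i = 5 + 33*i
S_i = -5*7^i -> [-5, -35, -245, -1715, -12005]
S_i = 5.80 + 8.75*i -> [5.8, 14.55, 23.3, 32.05, 40.8]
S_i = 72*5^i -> [72, 360, 1800, 9000, 45000]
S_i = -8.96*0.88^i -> [-8.96, -7.88, -6.94, -6.11, -5.37]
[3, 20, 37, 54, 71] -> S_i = 3 + 17*i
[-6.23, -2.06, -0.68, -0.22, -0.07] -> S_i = -6.23*0.33^i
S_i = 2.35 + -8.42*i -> [2.35, -6.07, -14.49, -22.91, -31.33]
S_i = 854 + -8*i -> [854, 846, 838, 830, 822]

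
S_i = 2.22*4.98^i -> [2.22, 11.06, 55.06, 274.18, 1365.43]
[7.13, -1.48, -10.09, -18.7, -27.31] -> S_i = 7.13 + -8.61*i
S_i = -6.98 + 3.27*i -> [-6.98, -3.71, -0.44, 2.83, 6.1]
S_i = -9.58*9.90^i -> [-9.58, -94.84, -938.94, -9295.46, -92025.1]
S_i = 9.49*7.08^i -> [9.49, 67.19, 475.7, 3367.95, 23845.11]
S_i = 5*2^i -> [5, 10, 20, 40, 80]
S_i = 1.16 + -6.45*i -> [1.16, -5.29, -11.74, -18.19, -24.64]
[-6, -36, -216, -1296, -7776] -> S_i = -6*6^i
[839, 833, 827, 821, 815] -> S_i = 839 + -6*i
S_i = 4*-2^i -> [4, -8, 16, -32, 64]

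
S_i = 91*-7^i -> [91, -637, 4459, -31213, 218491]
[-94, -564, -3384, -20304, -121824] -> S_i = -94*6^i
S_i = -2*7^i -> [-2, -14, -98, -686, -4802]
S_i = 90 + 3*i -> [90, 93, 96, 99, 102]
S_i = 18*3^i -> [18, 54, 162, 486, 1458]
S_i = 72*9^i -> [72, 648, 5832, 52488, 472392]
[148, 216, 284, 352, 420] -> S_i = 148 + 68*i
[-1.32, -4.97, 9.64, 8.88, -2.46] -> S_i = Random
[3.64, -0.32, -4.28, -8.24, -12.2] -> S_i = 3.64 + -3.96*i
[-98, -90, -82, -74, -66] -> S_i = -98 + 8*i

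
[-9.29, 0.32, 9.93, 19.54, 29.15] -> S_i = -9.29 + 9.61*i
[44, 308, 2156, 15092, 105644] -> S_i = 44*7^i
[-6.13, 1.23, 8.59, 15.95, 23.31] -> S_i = -6.13 + 7.36*i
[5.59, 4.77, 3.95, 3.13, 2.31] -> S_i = 5.59 + -0.82*i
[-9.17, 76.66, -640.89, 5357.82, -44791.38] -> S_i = -9.17*(-8.36)^i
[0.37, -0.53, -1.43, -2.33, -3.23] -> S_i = 0.37 + -0.90*i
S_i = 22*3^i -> [22, 66, 198, 594, 1782]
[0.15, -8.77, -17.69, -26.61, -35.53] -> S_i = 0.15 + -8.92*i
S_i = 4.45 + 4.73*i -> [4.45, 9.18, 13.91, 18.64, 23.37]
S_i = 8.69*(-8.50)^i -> [8.69, -73.86, 627.85, -5336.75, 45362.34]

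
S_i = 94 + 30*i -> [94, 124, 154, 184, 214]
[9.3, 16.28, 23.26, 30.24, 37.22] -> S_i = 9.30 + 6.98*i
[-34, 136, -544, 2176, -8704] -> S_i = -34*-4^i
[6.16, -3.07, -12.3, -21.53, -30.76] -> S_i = 6.16 + -9.23*i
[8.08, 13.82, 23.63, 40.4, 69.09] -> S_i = 8.08*1.71^i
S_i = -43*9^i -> [-43, -387, -3483, -31347, -282123]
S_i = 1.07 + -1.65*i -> [1.07, -0.58, -2.23, -3.88, -5.53]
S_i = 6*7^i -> [6, 42, 294, 2058, 14406]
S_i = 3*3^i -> [3, 9, 27, 81, 243]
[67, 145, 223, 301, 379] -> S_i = 67 + 78*i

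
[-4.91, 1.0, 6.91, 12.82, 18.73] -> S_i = -4.91 + 5.91*i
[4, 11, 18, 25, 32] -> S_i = 4 + 7*i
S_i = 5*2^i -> [5, 10, 20, 40, 80]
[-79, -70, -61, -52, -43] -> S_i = -79 + 9*i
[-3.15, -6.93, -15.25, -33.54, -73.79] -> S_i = -3.15*2.20^i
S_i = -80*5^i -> [-80, -400, -2000, -10000, -50000]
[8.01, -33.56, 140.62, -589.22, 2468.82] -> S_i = 8.01*(-4.19)^i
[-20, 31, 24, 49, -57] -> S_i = Random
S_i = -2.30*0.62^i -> [-2.3, -1.43, -0.88, -0.55, -0.34]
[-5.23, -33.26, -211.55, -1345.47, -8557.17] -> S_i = -5.23*6.36^i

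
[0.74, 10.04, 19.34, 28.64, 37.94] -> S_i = 0.74 + 9.30*i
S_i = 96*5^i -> [96, 480, 2400, 12000, 60000]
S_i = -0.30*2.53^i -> [-0.3, -0.76, -1.92, -4.86, -12.29]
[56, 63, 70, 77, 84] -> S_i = 56 + 7*i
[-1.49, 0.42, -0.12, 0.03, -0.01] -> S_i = -1.49*(-0.28)^i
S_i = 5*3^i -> [5, 15, 45, 135, 405]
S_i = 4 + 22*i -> [4, 26, 48, 70, 92]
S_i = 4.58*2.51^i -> [4.58, 11.5, 28.85, 72.42, 181.79]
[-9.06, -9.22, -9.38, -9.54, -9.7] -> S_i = -9.06 + -0.16*i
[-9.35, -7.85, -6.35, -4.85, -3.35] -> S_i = -9.35 + 1.50*i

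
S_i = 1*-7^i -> [1, -7, 49, -343, 2401]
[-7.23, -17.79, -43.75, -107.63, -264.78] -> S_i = -7.23*2.46^i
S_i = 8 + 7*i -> [8, 15, 22, 29, 36]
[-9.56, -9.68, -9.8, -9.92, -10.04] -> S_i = -9.56 + -0.12*i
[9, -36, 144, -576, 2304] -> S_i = 9*-4^i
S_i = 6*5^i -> [6, 30, 150, 750, 3750]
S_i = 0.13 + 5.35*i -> [0.13, 5.48, 10.83, 16.18, 21.53]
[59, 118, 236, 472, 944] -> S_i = 59*2^i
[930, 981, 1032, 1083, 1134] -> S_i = 930 + 51*i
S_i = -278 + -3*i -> [-278, -281, -284, -287, -290]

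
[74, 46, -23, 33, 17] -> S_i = Random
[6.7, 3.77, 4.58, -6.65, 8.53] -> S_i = Random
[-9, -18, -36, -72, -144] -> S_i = -9*2^i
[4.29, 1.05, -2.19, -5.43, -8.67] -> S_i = 4.29 + -3.24*i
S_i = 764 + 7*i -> [764, 771, 778, 785, 792]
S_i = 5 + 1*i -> [5, 6, 7, 8, 9]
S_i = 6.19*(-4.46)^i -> [6.19, -27.61, 123.13, -549.16, 2449.23]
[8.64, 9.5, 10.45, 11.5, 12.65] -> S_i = 8.64*1.10^i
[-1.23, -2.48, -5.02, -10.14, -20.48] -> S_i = -1.23*2.02^i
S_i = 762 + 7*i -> [762, 769, 776, 783, 790]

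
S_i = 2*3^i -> [2, 6, 18, 54, 162]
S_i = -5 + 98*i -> [-5, 93, 191, 289, 387]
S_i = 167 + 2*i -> [167, 169, 171, 173, 175]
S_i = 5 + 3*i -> [5, 8, 11, 14, 17]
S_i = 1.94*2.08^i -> [1.94, 4.04, 8.39, 17.46, 36.31]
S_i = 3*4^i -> [3, 12, 48, 192, 768]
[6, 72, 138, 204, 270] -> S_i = 6 + 66*i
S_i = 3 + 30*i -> [3, 33, 63, 93, 123]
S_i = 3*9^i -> [3, 27, 243, 2187, 19683]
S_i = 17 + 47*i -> [17, 64, 111, 158, 205]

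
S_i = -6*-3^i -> [-6, 18, -54, 162, -486]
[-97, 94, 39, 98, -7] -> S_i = Random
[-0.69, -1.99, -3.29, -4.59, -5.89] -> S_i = -0.69 + -1.30*i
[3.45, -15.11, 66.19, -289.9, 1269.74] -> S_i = 3.45*(-4.38)^i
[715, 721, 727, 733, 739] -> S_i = 715 + 6*i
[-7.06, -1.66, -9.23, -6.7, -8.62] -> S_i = Random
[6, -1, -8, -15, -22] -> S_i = 6 + -7*i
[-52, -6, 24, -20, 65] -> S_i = Random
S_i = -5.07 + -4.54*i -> [-5.07, -9.61, -14.15, -18.69, -23.23]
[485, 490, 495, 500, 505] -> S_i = 485 + 5*i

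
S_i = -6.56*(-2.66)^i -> [-6.56, 17.45, -46.42, 123.47, -328.42]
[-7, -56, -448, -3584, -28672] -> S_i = -7*8^i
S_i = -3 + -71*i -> [-3, -74, -145, -216, -287]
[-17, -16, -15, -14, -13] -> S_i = -17 + 1*i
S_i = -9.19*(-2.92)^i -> [-9.19, 26.83, -78.36, 228.8, -668.11]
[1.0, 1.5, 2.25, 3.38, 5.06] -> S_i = 1.00*1.50^i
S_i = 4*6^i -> [4, 24, 144, 864, 5184]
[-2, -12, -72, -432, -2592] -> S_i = -2*6^i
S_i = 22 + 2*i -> [22, 24, 26, 28, 30]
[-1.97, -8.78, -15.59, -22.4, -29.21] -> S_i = -1.97 + -6.81*i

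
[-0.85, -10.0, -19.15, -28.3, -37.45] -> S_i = -0.85 + -9.15*i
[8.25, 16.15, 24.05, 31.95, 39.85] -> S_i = 8.25 + 7.90*i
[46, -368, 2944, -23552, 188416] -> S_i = 46*-8^i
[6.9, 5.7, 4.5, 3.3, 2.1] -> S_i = 6.90 + -1.20*i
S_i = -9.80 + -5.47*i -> [-9.8, -15.27, -20.74, -26.21, -31.68]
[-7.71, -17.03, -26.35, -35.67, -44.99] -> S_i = -7.71 + -9.32*i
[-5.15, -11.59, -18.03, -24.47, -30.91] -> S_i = -5.15 + -6.44*i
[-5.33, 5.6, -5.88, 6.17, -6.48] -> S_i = -5.33*(-1.05)^i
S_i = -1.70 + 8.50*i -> [-1.7, 6.8, 15.3, 23.8, 32.3]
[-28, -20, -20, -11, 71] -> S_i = Random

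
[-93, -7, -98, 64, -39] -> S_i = Random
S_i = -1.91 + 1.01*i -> [-1.91, -0.9, 0.11, 1.12, 2.13]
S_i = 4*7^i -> [4, 28, 196, 1372, 9604]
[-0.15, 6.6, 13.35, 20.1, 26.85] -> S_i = -0.15 + 6.75*i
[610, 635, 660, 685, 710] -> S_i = 610 + 25*i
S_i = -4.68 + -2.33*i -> [-4.68, -7.01, -9.34, -11.67, -14.0]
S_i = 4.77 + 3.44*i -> [4.77, 8.21, 11.65, 15.09, 18.53]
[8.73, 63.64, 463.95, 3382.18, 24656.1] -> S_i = 8.73*7.29^i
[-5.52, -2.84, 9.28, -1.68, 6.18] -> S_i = Random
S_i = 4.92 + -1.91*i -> [4.92, 3.01, 1.1, -0.81, -2.72]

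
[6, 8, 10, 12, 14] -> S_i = 6 + 2*i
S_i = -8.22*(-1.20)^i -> [-8.22, 9.86, -11.84, 14.2, -17.04]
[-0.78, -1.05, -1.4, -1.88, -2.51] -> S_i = -0.78*1.34^i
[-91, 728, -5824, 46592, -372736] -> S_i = -91*-8^i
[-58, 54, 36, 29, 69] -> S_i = Random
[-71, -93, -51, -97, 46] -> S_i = Random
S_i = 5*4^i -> [5, 20, 80, 320, 1280]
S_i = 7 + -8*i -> [7, -1, -9, -17, -25]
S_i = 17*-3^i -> [17, -51, 153, -459, 1377]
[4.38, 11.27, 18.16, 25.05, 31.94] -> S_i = 4.38 + 6.89*i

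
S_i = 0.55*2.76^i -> [0.55, 1.52, 4.19, 11.56, 31.92]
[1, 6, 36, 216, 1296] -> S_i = 1*6^i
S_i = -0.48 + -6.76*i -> [-0.48, -7.24, -14.0, -20.76, -27.52]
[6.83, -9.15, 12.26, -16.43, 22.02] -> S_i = 6.83*(-1.34)^i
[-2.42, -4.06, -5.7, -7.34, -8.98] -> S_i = -2.42 + -1.64*i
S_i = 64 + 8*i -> [64, 72, 80, 88, 96]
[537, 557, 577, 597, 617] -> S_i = 537 + 20*i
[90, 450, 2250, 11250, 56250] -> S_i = 90*5^i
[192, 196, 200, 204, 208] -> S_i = 192 + 4*i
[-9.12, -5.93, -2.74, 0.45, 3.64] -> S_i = -9.12 + 3.19*i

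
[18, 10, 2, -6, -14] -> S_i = 18 + -8*i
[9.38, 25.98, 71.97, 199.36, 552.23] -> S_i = 9.38*2.77^i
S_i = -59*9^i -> [-59, -531, -4779, -43011, -387099]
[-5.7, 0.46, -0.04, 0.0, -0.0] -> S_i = -5.70*(-0.08)^i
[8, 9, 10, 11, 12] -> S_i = 8 + 1*i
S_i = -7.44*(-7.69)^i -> [-7.44, 57.21, -439.97, 3383.39, -26018.26]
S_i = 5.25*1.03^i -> [5.25, 5.41, 5.57, 5.74, 5.91]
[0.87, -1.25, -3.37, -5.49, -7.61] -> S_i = 0.87 + -2.12*i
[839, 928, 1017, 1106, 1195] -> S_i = 839 + 89*i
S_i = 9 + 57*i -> [9, 66, 123, 180, 237]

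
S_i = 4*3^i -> [4, 12, 36, 108, 324]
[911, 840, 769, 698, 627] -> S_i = 911 + -71*i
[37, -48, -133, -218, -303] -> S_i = 37 + -85*i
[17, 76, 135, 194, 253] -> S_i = 17 + 59*i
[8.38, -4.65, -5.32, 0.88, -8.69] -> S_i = Random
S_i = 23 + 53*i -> [23, 76, 129, 182, 235]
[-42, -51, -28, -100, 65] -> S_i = Random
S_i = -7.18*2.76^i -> [-7.18, -19.82, -54.69, -150.96, -416.64]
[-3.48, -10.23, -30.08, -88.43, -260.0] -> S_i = -3.48*2.94^i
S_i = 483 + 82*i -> [483, 565, 647, 729, 811]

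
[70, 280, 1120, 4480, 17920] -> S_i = 70*4^i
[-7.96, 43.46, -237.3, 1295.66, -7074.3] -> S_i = -7.96*(-5.46)^i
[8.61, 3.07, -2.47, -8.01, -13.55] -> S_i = 8.61 + -5.54*i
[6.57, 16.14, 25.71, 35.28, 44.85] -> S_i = 6.57 + 9.57*i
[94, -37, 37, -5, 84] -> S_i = Random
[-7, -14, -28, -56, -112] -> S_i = -7*2^i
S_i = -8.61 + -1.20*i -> [-8.61, -9.81, -11.01, -12.21, -13.41]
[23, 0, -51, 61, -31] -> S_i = Random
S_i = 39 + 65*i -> [39, 104, 169, 234, 299]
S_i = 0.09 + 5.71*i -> [0.09, 5.8, 11.51, 17.22, 22.93]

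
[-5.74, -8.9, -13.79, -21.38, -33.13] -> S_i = -5.74*1.55^i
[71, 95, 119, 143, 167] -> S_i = 71 + 24*i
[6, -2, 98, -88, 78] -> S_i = Random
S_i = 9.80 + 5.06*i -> [9.8, 14.86, 19.92, 24.98, 30.04]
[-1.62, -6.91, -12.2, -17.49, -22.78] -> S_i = -1.62 + -5.29*i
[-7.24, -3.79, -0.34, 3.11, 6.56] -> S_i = -7.24 + 3.45*i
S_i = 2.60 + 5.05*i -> [2.6, 7.65, 12.7, 17.75, 22.8]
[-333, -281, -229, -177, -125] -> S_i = -333 + 52*i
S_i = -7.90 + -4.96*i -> [-7.9, -12.86, -17.82, -22.78, -27.74]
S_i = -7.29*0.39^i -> [-7.29, -2.84, -1.11, -0.43, -0.17]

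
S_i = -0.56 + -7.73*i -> [-0.56, -8.29, -16.02, -23.75, -31.48]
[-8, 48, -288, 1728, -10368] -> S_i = -8*-6^i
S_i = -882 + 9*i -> [-882, -873, -864, -855, -846]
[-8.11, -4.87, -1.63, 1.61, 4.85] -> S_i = -8.11 + 3.24*i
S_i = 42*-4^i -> [42, -168, 672, -2688, 10752]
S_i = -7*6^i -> [-7, -42, -252, -1512, -9072]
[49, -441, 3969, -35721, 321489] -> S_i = 49*-9^i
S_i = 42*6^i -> [42, 252, 1512, 9072, 54432]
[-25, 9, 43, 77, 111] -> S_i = -25 + 34*i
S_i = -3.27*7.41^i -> [-3.27, -24.23, -179.55, -1330.46, -9858.72]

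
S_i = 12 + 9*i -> [12, 21, 30, 39, 48]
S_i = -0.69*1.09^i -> [-0.69, -0.75, -0.82, -0.89, -0.97]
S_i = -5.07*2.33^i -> [-5.07, -11.81, -27.52, -64.13, -149.43]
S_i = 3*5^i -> [3, 15, 75, 375, 1875]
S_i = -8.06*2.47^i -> [-8.06, -19.91, -49.17, -121.46, -300.0]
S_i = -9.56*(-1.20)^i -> [-9.56, 11.47, -13.77, 16.52, -19.82]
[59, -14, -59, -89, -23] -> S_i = Random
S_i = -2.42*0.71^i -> [-2.42, -1.72, -1.22, -0.87, -0.61]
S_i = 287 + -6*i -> [287, 281, 275, 269, 263]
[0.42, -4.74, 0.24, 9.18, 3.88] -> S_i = Random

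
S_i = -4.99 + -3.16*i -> [-4.99, -8.15, -11.31, -14.47, -17.63]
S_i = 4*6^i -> [4, 24, 144, 864, 5184]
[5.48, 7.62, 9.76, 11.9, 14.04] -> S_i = 5.48 + 2.14*i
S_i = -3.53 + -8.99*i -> [-3.53, -12.52, -21.51, -30.5, -39.49]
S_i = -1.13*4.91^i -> [-1.13, -5.55, -27.24, -133.76, -656.76]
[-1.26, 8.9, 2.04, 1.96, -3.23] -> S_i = Random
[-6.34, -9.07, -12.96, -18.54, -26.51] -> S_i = -6.34*1.43^i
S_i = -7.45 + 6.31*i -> [-7.45, -1.14, 5.17, 11.48, 17.79]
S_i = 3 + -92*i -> [3, -89, -181, -273, -365]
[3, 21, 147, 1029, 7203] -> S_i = 3*7^i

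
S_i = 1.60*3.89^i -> [1.6, 6.22, 24.21, 94.18, 366.37]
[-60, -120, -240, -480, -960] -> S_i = -60*2^i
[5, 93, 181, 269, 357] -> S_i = 5 + 88*i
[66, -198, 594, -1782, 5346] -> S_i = 66*-3^i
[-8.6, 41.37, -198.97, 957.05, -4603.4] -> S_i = -8.60*(-4.81)^i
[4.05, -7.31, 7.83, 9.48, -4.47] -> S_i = Random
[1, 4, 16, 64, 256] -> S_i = 1*4^i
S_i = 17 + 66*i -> [17, 83, 149, 215, 281]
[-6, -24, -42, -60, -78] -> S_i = -6 + -18*i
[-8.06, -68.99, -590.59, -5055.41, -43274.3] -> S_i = -8.06*8.56^i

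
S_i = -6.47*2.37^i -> [-6.47, -15.33, -36.34, -86.13, -204.13]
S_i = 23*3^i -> [23, 69, 207, 621, 1863]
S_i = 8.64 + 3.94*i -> [8.64, 12.58, 16.52, 20.46, 24.4]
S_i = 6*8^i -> [6, 48, 384, 3072, 24576]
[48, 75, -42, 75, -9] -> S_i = Random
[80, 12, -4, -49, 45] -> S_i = Random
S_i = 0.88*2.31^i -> [0.88, 2.03, 4.7, 10.85, 25.06]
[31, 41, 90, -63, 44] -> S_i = Random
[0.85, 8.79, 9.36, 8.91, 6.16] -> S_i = Random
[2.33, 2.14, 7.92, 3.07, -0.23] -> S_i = Random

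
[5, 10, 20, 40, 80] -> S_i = 5*2^i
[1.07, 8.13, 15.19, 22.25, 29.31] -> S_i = 1.07 + 7.06*i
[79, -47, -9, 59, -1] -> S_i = Random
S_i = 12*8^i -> [12, 96, 768, 6144, 49152]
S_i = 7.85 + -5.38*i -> [7.85, 2.47, -2.91, -8.29, -13.67]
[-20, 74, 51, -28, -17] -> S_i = Random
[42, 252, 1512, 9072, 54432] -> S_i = 42*6^i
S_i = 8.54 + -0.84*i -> [8.54, 7.7, 6.86, 6.02, 5.18]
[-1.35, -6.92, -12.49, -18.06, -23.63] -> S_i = -1.35 + -5.57*i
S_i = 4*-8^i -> [4, -32, 256, -2048, 16384]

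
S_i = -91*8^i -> [-91, -728, -5824, -46592, -372736]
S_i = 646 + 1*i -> [646, 647, 648, 649, 650]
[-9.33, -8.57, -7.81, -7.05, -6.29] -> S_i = -9.33 + 0.76*i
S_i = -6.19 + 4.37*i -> [-6.19, -1.82, 2.55, 6.92, 11.29]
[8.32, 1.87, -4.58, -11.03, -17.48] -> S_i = 8.32 + -6.45*i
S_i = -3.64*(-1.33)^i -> [-3.64, 4.84, -6.44, 8.56, -11.39]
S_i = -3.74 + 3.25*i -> [-3.74, -0.49, 2.76, 6.01, 9.26]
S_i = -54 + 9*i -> [-54, -45, -36, -27, -18]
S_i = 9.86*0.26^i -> [9.86, 2.56, 0.67, 0.17, 0.05]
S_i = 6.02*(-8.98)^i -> [6.02, -54.06, 485.46, -4359.39, 39147.3]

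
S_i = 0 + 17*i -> [0, 17, 34, 51, 68]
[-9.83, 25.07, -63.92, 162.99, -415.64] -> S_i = -9.83*(-2.55)^i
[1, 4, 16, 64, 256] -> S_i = 1*4^i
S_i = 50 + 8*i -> [50, 58, 66, 74, 82]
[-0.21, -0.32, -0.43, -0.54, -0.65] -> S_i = -0.21 + -0.11*i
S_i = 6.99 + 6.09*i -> [6.99, 13.08, 19.17, 25.26, 31.35]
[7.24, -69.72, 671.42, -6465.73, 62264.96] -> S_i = 7.24*(-9.63)^i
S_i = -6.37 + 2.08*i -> [-6.37, -4.29, -2.21, -0.13, 1.95]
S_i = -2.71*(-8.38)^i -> [-2.71, 22.71, -190.31, 1594.78, -13364.27]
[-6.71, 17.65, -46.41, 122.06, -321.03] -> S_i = -6.71*(-2.63)^i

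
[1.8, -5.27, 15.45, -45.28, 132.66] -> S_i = 1.80*(-2.93)^i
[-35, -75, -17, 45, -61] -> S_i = Random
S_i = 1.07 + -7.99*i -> [1.07, -6.92, -14.91, -22.9, -30.89]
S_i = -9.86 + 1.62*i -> [-9.86, -8.24, -6.62, -5.0, -3.38]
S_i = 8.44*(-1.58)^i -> [8.44, -13.34, 21.07, -33.29, 52.6]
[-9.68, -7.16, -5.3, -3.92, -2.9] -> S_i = -9.68*0.74^i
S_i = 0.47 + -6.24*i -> [0.47, -5.77, -12.01, -18.25, -24.49]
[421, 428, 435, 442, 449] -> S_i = 421 + 7*i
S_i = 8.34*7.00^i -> [8.34, 58.38, 408.66, 2860.62, 20024.34]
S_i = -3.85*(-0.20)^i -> [-3.85, 0.77, -0.15, 0.03, -0.01]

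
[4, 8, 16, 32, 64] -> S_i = 4*2^i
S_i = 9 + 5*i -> [9, 14, 19, 24, 29]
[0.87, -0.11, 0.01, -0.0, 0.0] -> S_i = 0.87*(-0.13)^i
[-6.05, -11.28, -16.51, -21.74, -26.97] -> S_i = -6.05 + -5.23*i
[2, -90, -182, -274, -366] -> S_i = 2 + -92*i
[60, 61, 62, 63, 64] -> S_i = 60 + 1*i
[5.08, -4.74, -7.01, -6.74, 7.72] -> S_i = Random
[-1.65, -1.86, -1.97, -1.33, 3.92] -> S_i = Random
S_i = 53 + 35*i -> [53, 88, 123, 158, 193]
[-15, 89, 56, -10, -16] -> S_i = Random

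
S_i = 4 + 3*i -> [4, 7, 10, 13, 16]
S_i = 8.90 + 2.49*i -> [8.9, 11.39, 13.88, 16.37, 18.86]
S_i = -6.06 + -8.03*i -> [-6.06, -14.09, -22.12, -30.15, -38.18]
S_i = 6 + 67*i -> [6, 73, 140, 207, 274]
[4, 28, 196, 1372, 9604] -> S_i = 4*7^i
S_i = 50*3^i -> [50, 150, 450, 1350, 4050]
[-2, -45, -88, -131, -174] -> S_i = -2 + -43*i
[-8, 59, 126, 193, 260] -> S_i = -8 + 67*i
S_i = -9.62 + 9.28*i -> [-9.62, -0.34, 8.94, 18.22, 27.5]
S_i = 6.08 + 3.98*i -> [6.08, 10.06, 14.04, 18.02, 22.0]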